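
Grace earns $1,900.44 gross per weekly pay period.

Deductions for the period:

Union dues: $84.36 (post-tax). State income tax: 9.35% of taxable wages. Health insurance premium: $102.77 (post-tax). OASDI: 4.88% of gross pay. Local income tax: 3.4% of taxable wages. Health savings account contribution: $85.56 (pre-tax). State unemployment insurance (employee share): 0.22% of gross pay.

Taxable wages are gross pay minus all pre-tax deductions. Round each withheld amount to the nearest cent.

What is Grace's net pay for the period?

Health savings account contribution: $85.56
Taxable wages = $1,900.44 − $85.56 = $1,814.88
State income tax: $1,814.88 × 0.0935 = $169.69
Local income tax: $1,814.88 × 0.034 = $61.71
OASDI: $1,900.44 × 0.0488 = $92.74
State unemployment insurance (employee share): $1,900.44 × 0.0022 = $4.18
Health insurance premium: $102.77
Union dues: $84.36
Total deductions = $85.56 + $169.69 + $61.71 + $92.74 + $4.18 + $102.77 + $84.36 = $601.01
Net pay = $1,900.44 − $601.01 = $1,299.43

$1,299.43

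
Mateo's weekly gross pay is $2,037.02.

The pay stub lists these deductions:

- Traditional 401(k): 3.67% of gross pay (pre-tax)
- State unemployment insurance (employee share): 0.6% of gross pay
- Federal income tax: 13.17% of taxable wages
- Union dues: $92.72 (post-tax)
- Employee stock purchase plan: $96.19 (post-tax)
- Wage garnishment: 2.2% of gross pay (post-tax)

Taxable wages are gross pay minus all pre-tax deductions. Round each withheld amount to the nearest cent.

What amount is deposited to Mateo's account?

Traditional 401(k): $2,037.02 × 0.0367 = $74.76
Taxable wages = $2,037.02 − $74.76 = $1,962.26
Federal income tax: $1,962.26 × 0.1317 = $258.43
State unemployment insurance (employee share): $2,037.02 × 0.006 = $12.22
Employee stock purchase plan: $96.19
Union dues: $92.72
Wage garnishment: $2,037.02 × 0.022 = $44.81
Total deductions = $74.76 + $258.43 + $12.22 + $96.19 + $92.72 + $44.81 = $579.13
Net pay = $2,037.02 − $579.13 = $1,457.89

$1,457.89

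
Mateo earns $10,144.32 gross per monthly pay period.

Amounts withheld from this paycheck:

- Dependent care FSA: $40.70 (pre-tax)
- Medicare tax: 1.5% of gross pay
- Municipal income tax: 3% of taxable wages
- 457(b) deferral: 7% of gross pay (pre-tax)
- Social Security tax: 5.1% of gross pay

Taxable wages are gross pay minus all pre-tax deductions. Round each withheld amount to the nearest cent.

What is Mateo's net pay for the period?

Dependent care FSA: $40.70
457(b) deferral: $10,144.32 × 0.07 = $710.10
Pre-tax total = $40.70 + $710.10 = $750.80
Taxable wages = $10,144.32 − $750.80 = $9,393.52
Municipal income tax: $9,393.52 × 0.03 = $281.81
Medicare tax: $10,144.32 × 0.015 = $152.16
Social Security tax: $10,144.32 × 0.051 = $517.36
Total deductions = $40.70 + $710.10 + $281.81 + $152.16 + $517.36 = $1,702.13
Net pay = $10,144.32 − $1,702.13 = $8,442.19

$8,442.19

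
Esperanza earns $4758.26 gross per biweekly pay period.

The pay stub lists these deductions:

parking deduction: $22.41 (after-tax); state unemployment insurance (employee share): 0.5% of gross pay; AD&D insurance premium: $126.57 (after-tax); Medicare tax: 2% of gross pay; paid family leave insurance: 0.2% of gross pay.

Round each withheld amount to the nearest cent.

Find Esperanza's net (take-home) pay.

$4480.80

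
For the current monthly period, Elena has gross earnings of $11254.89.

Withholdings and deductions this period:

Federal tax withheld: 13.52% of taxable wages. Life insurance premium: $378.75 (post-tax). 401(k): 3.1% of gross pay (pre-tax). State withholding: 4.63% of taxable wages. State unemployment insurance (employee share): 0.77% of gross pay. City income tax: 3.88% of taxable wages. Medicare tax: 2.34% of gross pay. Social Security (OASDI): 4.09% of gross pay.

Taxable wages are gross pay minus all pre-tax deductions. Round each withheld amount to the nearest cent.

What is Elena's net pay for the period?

$7314.30

401(k): $11254.89 × 0.031 = $348.90
Taxable wages = $11254.89 − $348.90 = $10905.99
City income tax: $10905.99 × 0.0388 = $423.15
Federal tax withheld: $10905.99 × 0.1352 = $1474.49
State withholding: $10905.99 × 0.0463 = $504.95
Social Security (OASDI): $11254.89 × 0.0409 = $460.33
Medicare tax: $11254.89 × 0.0234 = $263.36
State unemployment insurance (employee share): $11254.89 × 0.0077 = $86.66
Life insurance premium: $378.75
Total deductions = $348.90 + $423.15 + $1474.49 + $504.95 + $460.33 + $263.36 + $86.66 + $378.75 = $3940.59
Net pay = $11254.89 − $3940.59 = $7314.30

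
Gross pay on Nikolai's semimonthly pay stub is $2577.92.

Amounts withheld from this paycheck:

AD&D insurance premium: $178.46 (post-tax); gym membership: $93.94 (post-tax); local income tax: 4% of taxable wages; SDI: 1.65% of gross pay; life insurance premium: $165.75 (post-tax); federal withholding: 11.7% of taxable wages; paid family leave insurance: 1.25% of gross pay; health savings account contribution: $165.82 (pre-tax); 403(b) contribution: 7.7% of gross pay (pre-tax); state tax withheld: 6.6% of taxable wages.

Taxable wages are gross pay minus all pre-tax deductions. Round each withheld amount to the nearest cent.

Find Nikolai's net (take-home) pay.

$1207.06

403(b) contribution: $2577.92 × 0.077 = $198.50
Health savings account contribution: $165.82
Pre-tax total = $198.50 + $165.82 = $364.32
Taxable wages = $2577.92 − $364.32 = $2213.60
Local income tax: $2213.60 × 0.04 = $88.54
State tax withheld: $2213.60 × 0.066 = $146.10
Federal withholding: $2213.60 × 0.117 = $258.99
SDI: $2577.92 × 0.0165 = $42.54
Paid family leave insurance: $2577.92 × 0.0125 = $32.22
AD&D insurance premium: $178.46
Gym membership: $93.94
Life insurance premium: $165.75
Total deductions = $198.50 + $165.82 + $88.54 + $146.10 + $258.99 + $42.54 + $32.22 + $178.46 + $93.94 + $165.75 = $1370.86
Net pay = $2577.92 − $1370.86 = $1207.06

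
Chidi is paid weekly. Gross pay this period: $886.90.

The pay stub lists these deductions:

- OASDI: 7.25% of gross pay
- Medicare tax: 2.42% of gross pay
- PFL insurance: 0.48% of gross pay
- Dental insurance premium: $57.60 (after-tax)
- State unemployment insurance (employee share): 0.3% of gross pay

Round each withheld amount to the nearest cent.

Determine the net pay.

$736.62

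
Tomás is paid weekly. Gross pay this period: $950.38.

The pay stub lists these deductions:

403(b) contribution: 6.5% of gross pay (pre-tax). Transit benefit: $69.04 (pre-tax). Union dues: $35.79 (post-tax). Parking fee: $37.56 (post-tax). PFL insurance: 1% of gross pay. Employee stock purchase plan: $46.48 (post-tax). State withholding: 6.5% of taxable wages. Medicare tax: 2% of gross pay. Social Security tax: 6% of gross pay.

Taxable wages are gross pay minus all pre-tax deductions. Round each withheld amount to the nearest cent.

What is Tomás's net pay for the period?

Transit benefit: $69.04
403(b) contribution: $950.38 × 0.065 = $61.77
Pre-tax total = $69.04 + $61.77 = $130.81
Taxable wages = $950.38 − $130.81 = $819.57
State withholding: $819.57 × 0.065 = $53.27
Social Security tax: $950.38 × 0.06 = $57.02
Medicare tax: $950.38 × 0.02 = $19.01
PFL insurance: $950.38 × 0.01 = $9.50
Parking fee: $37.56
Union dues: $35.79
Employee stock purchase plan: $46.48
Total deductions = $69.04 + $61.77 + $53.27 + $57.02 + $19.01 + $9.50 + $37.56 + $35.79 + $46.48 = $389.44
Net pay = $950.38 − $389.44 = $560.94

$560.94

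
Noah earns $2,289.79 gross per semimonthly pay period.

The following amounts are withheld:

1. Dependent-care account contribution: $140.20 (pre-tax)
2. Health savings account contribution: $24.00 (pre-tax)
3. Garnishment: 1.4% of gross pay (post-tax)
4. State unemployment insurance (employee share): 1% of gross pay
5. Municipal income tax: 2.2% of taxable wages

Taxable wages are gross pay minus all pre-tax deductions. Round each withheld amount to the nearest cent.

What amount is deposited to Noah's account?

$2,023.87

Health savings account contribution: $24.00
Dependent-care account contribution: $140.20
Pre-tax total = $24.00 + $140.20 = $164.20
Taxable wages = $2,289.79 − $164.20 = $2,125.59
Municipal income tax: $2,125.59 × 0.022 = $46.76
State unemployment insurance (employee share): $2,289.79 × 0.01 = $22.90
Garnishment: $2,289.79 × 0.014 = $32.06
Total deductions = $24.00 + $140.20 + $46.76 + $22.90 + $32.06 = $265.92
Net pay = $2,289.79 − $265.92 = $2,023.87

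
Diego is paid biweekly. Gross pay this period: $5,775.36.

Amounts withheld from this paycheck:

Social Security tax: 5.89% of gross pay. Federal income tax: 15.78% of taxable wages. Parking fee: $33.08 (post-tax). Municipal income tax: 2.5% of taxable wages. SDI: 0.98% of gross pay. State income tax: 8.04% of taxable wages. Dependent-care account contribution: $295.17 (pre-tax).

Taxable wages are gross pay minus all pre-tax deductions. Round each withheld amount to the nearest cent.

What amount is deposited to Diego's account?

Dependent-care account contribution: $295.17
Taxable wages = $5,775.36 − $295.17 = $5,480.19
State income tax: $5,480.19 × 0.0804 = $440.61
Municipal income tax: $5,480.19 × 0.025 = $137.00
Federal income tax: $5,480.19 × 0.1578 = $864.77
SDI: $5,775.36 × 0.0098 = $56.60
Social Security tax: $5,775.36 × 0.0589 = $340.17
Parking fee: $33.08
Total deductions = $295.17 + $440.61 + $137.00 + $864.77 + $56.60 + $340.17 + $33.08 = $2,167.40
Net pay = $5,775.36 − $2,167.40 = $3,607.96

$3,607.96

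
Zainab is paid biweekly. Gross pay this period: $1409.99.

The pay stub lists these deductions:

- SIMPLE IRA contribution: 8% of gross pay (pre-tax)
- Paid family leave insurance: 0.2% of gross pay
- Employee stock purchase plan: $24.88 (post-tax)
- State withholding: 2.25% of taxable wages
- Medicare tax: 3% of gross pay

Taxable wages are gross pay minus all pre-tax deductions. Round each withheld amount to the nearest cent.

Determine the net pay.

$1198.00

SIMPLE IRA contribution: $1409.99 × 0.08 = $112.80
Taxable wages = $1409.99 − $112.80 = $1297.19
State withholding: $1297.19 × 0.0225 = $29.19
Medicare tax: $1409.99 × 0.03 = $42.30
Paid family leave insurance: $1409.99 × 0.002 = $2.82
Employee stock purchase plan: $24.88
Total deductions = $112.80 + $29.19 + $42.30 + $2.82 + $24.88 = $211.99
Net pay = $1409.99 − $211.99 = $1198.00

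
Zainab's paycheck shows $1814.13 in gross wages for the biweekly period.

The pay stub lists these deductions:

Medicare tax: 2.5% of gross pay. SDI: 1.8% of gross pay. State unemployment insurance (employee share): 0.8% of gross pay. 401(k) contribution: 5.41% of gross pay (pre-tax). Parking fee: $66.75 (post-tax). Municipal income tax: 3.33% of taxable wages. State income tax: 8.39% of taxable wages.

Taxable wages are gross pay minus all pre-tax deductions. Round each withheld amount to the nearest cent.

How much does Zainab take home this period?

$1355.62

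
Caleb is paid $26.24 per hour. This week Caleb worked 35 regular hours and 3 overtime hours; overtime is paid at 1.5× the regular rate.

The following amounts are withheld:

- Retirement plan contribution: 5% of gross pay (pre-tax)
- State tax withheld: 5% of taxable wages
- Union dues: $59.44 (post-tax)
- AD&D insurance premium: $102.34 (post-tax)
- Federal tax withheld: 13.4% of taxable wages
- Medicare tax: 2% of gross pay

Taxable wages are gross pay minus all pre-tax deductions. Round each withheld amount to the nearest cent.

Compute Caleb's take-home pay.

$620.98

Regular pay: 35 × $26.24 = $918.40
Overtime pay: 3 × $26.24 × 1.5 = $118.08
Gross pay = $918.40 + $118.08 = $1036.48
Retirement plan contribution: $1036.48 × 0.05 = $51.82
Taxable wages = $1036.48 − $51.82 = $984.66
Federal tax withheld: $984.66 × 0.134 = $131.94
State tax withheld: $984.66 × 0.05 = $49.23
Medicare tax: $1036.48 × 0.02 = $20.73
Union dues: $59.44
AD&D insurance premium: $102.34
Total deductions = $51.82 + $131.94 + $49.23 + $20.73 + $59.44 + $102.34 = $415.50
Net pay = $1036.48 − $415.50 = $620.98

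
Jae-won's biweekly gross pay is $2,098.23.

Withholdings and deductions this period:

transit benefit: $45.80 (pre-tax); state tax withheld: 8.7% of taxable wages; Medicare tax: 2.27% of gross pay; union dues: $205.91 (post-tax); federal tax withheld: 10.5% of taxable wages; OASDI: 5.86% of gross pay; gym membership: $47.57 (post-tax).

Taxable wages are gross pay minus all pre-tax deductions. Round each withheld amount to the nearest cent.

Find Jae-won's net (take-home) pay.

$1,234.29

Transit benefit: $45.80
Taxable wages = $2,098.23 − $45.80 = $2,052.43
State tax withheld: $2,052.43 × 0.087 = $178.56
Federal tax withheld: $2,052.43 × 0.105 = $215.51
Medicare tax: $2,098.23 × 0.0227 = $47.63
OASDI: $2,098.23 × 0.0586 = $122.96
Union dues: $205.91
Gym membership: $47.57
Total deductions = $45.80 + $178.56 + $215.51 + $47.63 + $122.96 + $205.91 + $47.57 = $863.94
Net pay = $2,098.23 − $863.94 = $1,234.29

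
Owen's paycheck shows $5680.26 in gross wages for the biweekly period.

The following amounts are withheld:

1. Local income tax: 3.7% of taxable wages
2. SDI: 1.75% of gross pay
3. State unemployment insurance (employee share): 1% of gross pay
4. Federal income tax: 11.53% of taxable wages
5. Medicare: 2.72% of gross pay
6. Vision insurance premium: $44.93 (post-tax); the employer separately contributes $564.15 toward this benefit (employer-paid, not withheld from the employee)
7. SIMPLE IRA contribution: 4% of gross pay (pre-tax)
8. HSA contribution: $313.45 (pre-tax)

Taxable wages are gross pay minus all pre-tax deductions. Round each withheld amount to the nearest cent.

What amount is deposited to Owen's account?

$4001.20

SIMPLE IRA contribution: $5680.26 × 0.04 = $227.21
HSA contribution: $313.45
Pre-tax total = $227.21 + $313.45 = $540.66
Taxable wages = $5680.26 − $540.66 = $5139.60
Local income tax: $5139.60 × 0.037 = $190.17
Federal income tax: $5139.60 × 0.1153 = $592.60
SDI: $5680.26 × 0.0175 = $99.40
State unemployment insurance (employee share): $5680.26 × 0.01 = $56.80
Medicare: $5680.26 × 0.0272 = $154.50
Vision insurance premium: $44.93
(Employer's $564.15 toward vision insurance premium is not withheld from the employee.)
Total deductions = $227.21 + $313.45 + $190.17 + $592.60 + $99.40 + $56.80 + $154.50 + $44.93 = $1679.06
Net pay = $5680.26 − $1679.06 = $4001.20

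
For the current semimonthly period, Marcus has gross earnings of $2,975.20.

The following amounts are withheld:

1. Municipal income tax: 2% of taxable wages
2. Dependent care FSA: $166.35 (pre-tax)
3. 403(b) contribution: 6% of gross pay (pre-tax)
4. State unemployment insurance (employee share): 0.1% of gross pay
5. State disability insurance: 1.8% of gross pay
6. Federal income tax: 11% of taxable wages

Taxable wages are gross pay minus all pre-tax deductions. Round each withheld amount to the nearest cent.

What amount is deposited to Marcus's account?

$2,231.86

403(b) contribution: $2,975.20 × 0.06 = $178.51
Dependent care FSA: $166.35
Pre-tax total = $178.51 + $166.35 = $344.86
Taxable wages = $2,975.20 − $344.86 = $2,630.34
Municipal income tax: $2,630.34 × 0.02 = $52.61
Federal income tax: $2,630.34 × 0.11 = $289.34
State disability insurance: $2,975.20 × 0.018 = $53.55
State unemployment insurance (employee share): $2,975.20 × 0.001 = $2.98
Total deductions = $178.51 + $166.35 + $52.61 + $289.34 + $53.55 + $2.98 = $743.34
Net pay = $2,975.20 − $743.34 = $2,231.86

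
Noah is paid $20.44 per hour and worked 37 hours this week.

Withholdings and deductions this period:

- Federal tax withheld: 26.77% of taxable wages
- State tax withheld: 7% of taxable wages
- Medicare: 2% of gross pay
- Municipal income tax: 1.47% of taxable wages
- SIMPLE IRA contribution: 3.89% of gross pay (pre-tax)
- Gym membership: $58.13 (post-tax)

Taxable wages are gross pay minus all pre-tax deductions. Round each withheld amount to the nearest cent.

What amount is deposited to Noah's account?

$397.46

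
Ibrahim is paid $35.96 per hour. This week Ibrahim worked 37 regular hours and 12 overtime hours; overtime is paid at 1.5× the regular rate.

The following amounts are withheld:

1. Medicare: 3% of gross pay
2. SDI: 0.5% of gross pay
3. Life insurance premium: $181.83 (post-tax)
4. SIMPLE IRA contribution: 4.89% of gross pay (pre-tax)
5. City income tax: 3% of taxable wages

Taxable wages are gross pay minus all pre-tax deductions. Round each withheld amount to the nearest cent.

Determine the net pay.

Regular pay: 37 × $35.96 = $1,330.52
Overtime pay: 12 × $35.96 × 1.5 = $647.28
Gross pay = $1,330.52 + $647.28 = $1,977.80
SIMPLE IRA contribution: $1,977.80 × 0.0489 = $96.71
Taxable wages = $1,977.80 − $96.71 = $1,881.09
City income tax: $1,881.09 × 0.03 = $56.43
SDI: $1,977.80 × 0.005 = $9.89
Medicare: $1,977.80 × 0.03 = $59.33
Life insurance premium: $181.83
Total deductions = $96.71 + $56.43 + $9.89 + $59.33 + $181.83 = $404.19
Net pay = $1,977.80 − $404.19 = $1,573.61

$1,573.61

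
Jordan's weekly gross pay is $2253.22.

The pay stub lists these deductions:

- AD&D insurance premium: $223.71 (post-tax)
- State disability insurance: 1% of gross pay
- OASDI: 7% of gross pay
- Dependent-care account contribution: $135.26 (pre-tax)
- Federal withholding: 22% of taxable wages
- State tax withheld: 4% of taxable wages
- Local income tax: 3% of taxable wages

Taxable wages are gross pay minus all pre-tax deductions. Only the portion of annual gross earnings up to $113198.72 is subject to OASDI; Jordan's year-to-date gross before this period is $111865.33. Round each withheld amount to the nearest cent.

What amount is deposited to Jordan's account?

Dependent-care account contribution: $135.26
Taxable wages = $2253.22 − $135.26 = $2117.96
State tax withheld: $2117.96 × 0.04 = $84.72
Federal withholding: $2117.96 × 0.22 = $465.95
Local income tax: $2117.96 × 0.03 = $63.54
State disability insurance: $2253.22 × 0.01 = $22.53
OASDI: only $113198.72 − $111865.33 = $1333.39 of this check is subject → $1333.39 × 0.07 = $93.34
AD&D insurance premium: $223.71
Total deductions = $135.26 + $84.72 + $465.95 + $63.54 + $22.53 + $93.34 + $223.71 = $1089.05
Net pay = $2253.22 − $1089.05 = $1164.17

$1164.17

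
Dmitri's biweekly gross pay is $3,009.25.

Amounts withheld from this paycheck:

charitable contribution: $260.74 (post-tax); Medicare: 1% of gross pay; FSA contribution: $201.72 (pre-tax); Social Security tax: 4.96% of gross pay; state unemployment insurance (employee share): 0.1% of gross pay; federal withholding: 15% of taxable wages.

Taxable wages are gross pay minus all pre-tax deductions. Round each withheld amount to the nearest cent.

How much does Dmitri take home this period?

FSA contribution: $201.72
Taxable wages = $3,009.25 − $201.72 = $2,807.53
Federal withholding: $2,807.53 × 0.15 = $421.13
Social Security tax: $3,009.25 × 0.0496 = $149.26
State unemployment insurance (employee share): $3,009.25 × 0.001 = $3.01
Medicare: $3,009.25 × 0.01 = $30.09
Charitable contribution: $260.74
Total deductions = $201.72 + $421.13 + $149.26 + $3.01 + $30.09 + $260.74 = $1,065.95
Net pay = $3,009.25 − $1,065.95 = $1,943.30

$1,943.30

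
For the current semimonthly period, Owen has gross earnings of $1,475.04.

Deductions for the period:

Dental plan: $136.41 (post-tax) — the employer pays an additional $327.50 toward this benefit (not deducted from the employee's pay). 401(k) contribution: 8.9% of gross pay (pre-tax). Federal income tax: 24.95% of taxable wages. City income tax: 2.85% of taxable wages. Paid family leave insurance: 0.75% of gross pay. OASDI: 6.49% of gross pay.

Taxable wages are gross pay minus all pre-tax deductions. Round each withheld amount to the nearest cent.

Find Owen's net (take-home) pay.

$726.99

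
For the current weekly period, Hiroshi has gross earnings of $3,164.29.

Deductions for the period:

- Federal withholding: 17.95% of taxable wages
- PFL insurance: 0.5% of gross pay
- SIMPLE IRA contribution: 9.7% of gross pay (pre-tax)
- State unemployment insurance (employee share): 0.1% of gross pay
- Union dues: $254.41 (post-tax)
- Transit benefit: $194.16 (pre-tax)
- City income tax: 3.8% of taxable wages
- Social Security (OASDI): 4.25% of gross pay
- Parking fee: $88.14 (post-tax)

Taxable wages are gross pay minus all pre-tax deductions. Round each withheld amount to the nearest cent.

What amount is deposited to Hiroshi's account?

Transit benefit: $194.16
SIMPLE IRA contribution: $3,164.29 × 0.097 = $306.94
Pre-tax total = $194.16 + $306.94 = $501.10
Taxable wages = $3,164.29 − $501.10 = $2,663.19
Federal withholding: $2,663.19 × 0.1795 = $478.04
City income tax: $2,663.19 × 0.038 = $101.20
State unemployment insurance (employee share): $3,164.29 × 0.001 = $3.16
Social Security (OASDI): $3,164.29 × 0.0425 = $134.48
PFL insurance: $3,164.29 × 0.005 = $15.82
Union dues: $254.41
Parking fee: $88.14
Total deductions = $194.16 + $306.94 + $478.04 + $101.20 + $3.16 + $134.48 + $15.82 + $254.41 + $88.14 = $1,576.35
Net pay = $3,164.29 − $1,576.35 = $1,587.94

$1,587.94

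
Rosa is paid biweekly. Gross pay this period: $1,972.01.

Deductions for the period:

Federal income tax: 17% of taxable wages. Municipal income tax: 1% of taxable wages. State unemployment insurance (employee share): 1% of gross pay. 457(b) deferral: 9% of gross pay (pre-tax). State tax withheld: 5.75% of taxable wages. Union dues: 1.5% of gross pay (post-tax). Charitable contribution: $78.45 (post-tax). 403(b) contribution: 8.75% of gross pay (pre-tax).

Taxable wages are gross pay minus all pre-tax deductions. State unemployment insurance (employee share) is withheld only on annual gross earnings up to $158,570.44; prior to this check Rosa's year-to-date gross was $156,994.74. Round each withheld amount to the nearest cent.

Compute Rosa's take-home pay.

457(b) deferral: $1,972.01 × 0.09 = $177.48
403(b) contribution: $1,972.01 × 0.0875 = $172.55
Pre-tax total = $177.48 + $172.55 = $350.03
Taxable wages = $1,972.01 − $350.03 = $1,621.98
State tax withheld: $1,621.98 × 0.0575 = $93.26
Federal income tax: $1,621.98 × 0.17 = $275.74
Municipal income tax: $1,621.98 × 0.01 = $16.22
State unemployment insurance (employee share): only $158,570.44 − $156,994.74 = $1,575.70 of this check is subject → $1,575.70 × 0.01 = $15.76
Union dues: $1,972.01 × 0.015 = $29.58
Charitable contribution: $78.45
Total deductions = $177.48 + $172.55 + $93.26 + $275.74 + $16.22 + $15.76 + $29.58 + $78.45 = $859.04
Net pay = $1,972.01 − $859.04 = $1,112.97

$1,112.97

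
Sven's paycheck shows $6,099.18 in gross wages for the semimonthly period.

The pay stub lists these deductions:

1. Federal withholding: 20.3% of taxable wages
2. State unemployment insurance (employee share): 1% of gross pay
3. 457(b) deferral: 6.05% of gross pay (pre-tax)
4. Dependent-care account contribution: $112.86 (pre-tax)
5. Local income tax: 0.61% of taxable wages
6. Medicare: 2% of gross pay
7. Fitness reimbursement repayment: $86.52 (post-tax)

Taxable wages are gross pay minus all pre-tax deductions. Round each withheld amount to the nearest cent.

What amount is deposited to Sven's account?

$4,173.24

457(b) deferral: $6,099.18 × 0.0605 = $369.00
Dependent-care account contribution: $112.86
Pre-tax total = $369.00 + $112.86 = $481.86
Taxable wages = $6,099.18 − $481.86 = $5,617.32
Local income tax: $5,617.32 × 0.0061 = $34.27
Federal withholding: $5,617.32 × 0.203 = $1,140.32
Medicare: $6,099.18 × 0.02 = $121.98
State unemployment insurance (employee share): $6,099.18 × 0.01 = $60.99
Fitness reimbursement repayment: $86.52
Total deductions = $369.00 + $112.86 + $34.27 + $1,140.32 + $121.98 + $60.99 + $86.52 = $1,925.94
Net pay = $6,099.18 − $1,925.94 = $4,173.24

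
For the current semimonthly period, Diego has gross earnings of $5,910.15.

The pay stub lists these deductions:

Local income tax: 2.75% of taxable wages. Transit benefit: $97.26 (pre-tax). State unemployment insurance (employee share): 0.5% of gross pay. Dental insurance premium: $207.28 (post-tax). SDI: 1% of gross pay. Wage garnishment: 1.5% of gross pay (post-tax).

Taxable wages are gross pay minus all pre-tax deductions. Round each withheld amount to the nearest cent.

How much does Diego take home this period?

$5,268.46

Transit benefit: $97.26
Taxable wages = $5,910.15 − $97.26 = $5,812.89
Local income tax: $5,812.89 × 0.0275 = $159.85
State unemployment insurance (employee share): $5,910.15 × 0.005 = $29.55
SDI: $5,910.15 × 0.01 = $59.10
Dental insurance premium: $207.28
Wage garnishment: $5,910.15 × 0.015 = $88.65
Total deductions = $97.26 + $159.85 + $29.55 + $59.10 + $207.28 + $88.65 = $641.69
Net pay = $5,910.15 − $641.69 = $5,268.46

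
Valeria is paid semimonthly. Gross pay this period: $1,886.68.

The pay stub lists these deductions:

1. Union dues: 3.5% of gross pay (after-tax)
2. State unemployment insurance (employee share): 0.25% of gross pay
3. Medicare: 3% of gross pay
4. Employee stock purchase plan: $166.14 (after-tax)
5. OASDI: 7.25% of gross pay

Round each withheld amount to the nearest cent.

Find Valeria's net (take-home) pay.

OASDI: $1,886.68 × 0.0725 = $136.78
State unemployment insurance (employee share): $1,886.68 × 0.0025 = $4.72
Medicare: $1,886.68 × 0.03 = $56.60
Union dues: $1,886.68 × 0.035 = $66.03
Employee stock purchase plan: $166.14
Total deductions = $136.78 + $4.72 + $56.60 + $66.03 + $166.14 = $430.27
Net pay = $1,886.68 − $430.27 = $1,456.41

$1,456.41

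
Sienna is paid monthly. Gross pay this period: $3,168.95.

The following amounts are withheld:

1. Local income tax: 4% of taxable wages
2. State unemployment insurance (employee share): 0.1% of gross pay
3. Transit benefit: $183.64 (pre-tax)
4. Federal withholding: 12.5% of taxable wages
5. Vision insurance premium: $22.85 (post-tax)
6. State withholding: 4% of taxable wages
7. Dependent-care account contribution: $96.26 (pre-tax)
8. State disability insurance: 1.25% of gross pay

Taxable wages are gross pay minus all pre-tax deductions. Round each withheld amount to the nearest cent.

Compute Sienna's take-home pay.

Transit benefit: $183.64
Dependent-care account contribution: $96.26
Pre-tax total = $183.64 + $96.26 = $279.90
Taxable wages = $3,168.95 − $279.90 = $2,889.05
Federal withholding: $2,889.05 × 0.125 = $361.13
Local income tax: $2,889.05 × 0.04 = $115.56
State withholding: $2,889.05 × 0.04 = $115.56
State disability insurance: $3,168.95 × 0.0125 = $39.61
State unemployment insurance (employee share): $3,168.95 × 0.001 = $3.17
Vision insurance premium: $22.85
Total deductions = $183.64 + $96.26 + $361.13 + $115.56 + $115.56 + $39.61 + $3.17 + $22.85 = $937.78
Net pay = $3,168.95 − $937.78 = $2,231.17

$2,231.17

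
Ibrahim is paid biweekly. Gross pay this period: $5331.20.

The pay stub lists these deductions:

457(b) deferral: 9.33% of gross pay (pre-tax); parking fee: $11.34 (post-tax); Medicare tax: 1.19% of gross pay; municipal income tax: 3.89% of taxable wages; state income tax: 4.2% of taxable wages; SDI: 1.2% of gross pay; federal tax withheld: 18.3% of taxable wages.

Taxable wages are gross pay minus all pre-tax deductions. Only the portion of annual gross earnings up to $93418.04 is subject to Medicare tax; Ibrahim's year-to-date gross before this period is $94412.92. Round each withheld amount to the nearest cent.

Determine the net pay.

$3482.85

457(b) deferral: $5331.20 × 0.0933 = $497.40
Taxable wages = $5331.20 − $497.40 = $4833.80
State income tax: $4833.80 × 0.042 = $203.02
Federal tax withheld: $4833.80 × 0.183 = $884.59
Municipal income tax: $4833.80 × 0.0389 = $188.03
SDI: $5331.20 × 0.012 = $63.97
Medicare tax: annual cap $93418.04 already reached (YTD $94412.92), so $0.00
Parking fee: $11.34
Total deductions = $497.40 + $203.02 + $884.59 + $188.03 + $63.97 + $0.00 + $11.34 = $1848.35
Net pay = $5331.20 − $1848.35 = $3482.85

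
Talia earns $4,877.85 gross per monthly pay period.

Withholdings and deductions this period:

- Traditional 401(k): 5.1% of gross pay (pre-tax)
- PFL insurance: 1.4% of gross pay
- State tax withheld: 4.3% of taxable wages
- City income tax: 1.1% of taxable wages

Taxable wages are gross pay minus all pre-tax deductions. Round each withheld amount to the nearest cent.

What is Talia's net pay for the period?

Traditional 401(k): $4,877.85 × 0.051 = $248.77
Taxable wages = $4,877.85 − $248.77 = $4,629.08
City income tax: $4,629.08 × 0.011 = $50.92
State tax withheld: $4,629.08 × 0.043 = $199.05
PFL insurance: $4,877.85 × 0.014 = $68.29
Total deductions = $248.77 + $50.92 + $199.05 + $68.29 = $567.03
Net pay = $4,877.85 − $567.03 = $4,310.82

$4,310.82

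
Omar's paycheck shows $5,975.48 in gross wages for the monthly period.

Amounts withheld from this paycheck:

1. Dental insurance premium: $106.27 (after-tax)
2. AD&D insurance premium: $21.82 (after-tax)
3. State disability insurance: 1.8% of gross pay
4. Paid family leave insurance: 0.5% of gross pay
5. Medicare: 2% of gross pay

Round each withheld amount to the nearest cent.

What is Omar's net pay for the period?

$5,590.44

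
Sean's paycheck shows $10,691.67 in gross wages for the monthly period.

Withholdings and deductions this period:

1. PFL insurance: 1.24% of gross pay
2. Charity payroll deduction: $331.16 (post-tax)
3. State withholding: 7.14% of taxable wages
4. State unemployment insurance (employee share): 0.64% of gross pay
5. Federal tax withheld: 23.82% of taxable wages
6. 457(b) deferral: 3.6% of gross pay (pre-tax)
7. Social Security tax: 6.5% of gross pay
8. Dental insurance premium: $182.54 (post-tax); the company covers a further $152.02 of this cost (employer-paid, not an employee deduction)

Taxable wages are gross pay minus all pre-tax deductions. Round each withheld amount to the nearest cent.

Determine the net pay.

$5,706.13

457(b) deferral: $10,691.67 × 0.036 = $384.90
Taxable wages = $10,691.67 − $384.90 = $10,306.77
State withholding: $10,306.77 × 0.0714 = $735.90
Federal tax withheld: $10,306.77 × 0.2382 = $2,455.07
State unemployment insurance (employee share): $10,691.67 × 0.0064 = $68.43
Social Security tax: $10,691.67 × 0.065 = $694.96
PFL insurance: $10,691.67 × 0.0124 = $132.58
Charity payroll deduction: $331.16
Dental insurance premium: $182.54
(Employer's $152.02 toward dental insurance premium is not withheld from the employee.)
Total deductions = $384.90 + $735.90 + $2,455.07 + $68.43 + $694.96 + $132.58 + $331.16 + $182.54 = $4,985.54
Net pay = $10,691.67 − $4,985.54 = $5,706.13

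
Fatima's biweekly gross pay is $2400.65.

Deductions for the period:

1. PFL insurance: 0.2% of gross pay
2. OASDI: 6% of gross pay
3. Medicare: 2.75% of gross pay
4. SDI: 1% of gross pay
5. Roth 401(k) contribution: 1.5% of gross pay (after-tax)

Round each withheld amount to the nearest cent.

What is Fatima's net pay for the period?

$2125.77

PFL insurance: $2400.65 × 0.002 = $4.80
OASDI: $2400.65 × 0.06 = $144.04
SDI: $2400.65 × 0.01 = $24.01
Medicare: $2400.65 × 0.0275 = $66.02
Roth 401(k) contribution: $2400.65 × 0.015 = $36.01
Total deductions = $4.80 + $144.04 + $24.01 + $66.02 + $36.01 = $274.88
Net pay = $2400.65 − $274.88 = $2125.77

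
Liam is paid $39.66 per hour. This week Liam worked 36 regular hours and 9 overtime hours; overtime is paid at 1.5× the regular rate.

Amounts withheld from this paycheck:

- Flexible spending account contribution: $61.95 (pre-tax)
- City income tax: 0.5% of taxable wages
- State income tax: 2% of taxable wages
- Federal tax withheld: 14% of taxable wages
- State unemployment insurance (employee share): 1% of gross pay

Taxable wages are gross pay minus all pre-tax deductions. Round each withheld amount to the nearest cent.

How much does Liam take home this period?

Regular pay: 36 × $39.66 = $1,427.76
Overtime pay: 9 × $39.66 × 1.5 = $535.41
Gross pay = $1,427.76 + $535.41 = $1,963.17
Flexible spending account contribution: $61.95
Taxable wages = $1,963.17 − $61.95 = $1,901.22
State income tax: $1,901.22 × 0.02 = $38.02
City income tax: $1,901.22 × 0.005 = $9.51
Federal tax withheld: $1,901.22 × 0.14 = $266.17
State unemployment insurance (employee share): $1,963.17 × 0.01 = $19.63
Total deductions = $61.95 + $38.02 + $9.51 + $266.17 + $19.63 = $395.28
Net pay = $1,963.17 − $395.28 = $1,567.89

$1,567.89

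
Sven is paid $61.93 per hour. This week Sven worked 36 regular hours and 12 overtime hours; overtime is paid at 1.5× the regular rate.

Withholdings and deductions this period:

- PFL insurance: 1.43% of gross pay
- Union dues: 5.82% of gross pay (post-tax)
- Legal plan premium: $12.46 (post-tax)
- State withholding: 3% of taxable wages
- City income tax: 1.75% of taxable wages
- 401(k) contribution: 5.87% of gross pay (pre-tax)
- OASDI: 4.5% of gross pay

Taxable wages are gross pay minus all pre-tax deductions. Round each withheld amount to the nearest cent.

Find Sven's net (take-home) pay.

Regular pay: 36 × $61.93 = $2229.48
Overtime pay: 12 × $61.93 × 1.5 = $1114.74
Gross pay = $2229.48 + $1114.74 = $3344.22
401(k) contribution: $3344.22 × 0.0587 = $196.31
Taxable wages = $3344.22 − $196.31 = $3147.91
City income tax: $3147.91 × 0.0175 = $55.09
State withholding: $3147.91 × 0.03 = $94.44
OASDI: $3344.22 × 0.045 = $150.49
PFL insurance: $3344.22 × 0.0143 = $47.82
Union dues: $3344.22 × 0.0582 = $194.63
Legal plan premium: $12.46
Total deductions = $196.31 + $55.09 + $94.44 + $150.49 + $47.82 + $194.63 + $12.46 = $751.24
Net pay = $3344.22 − $751.24 = $2592.98

$2592.98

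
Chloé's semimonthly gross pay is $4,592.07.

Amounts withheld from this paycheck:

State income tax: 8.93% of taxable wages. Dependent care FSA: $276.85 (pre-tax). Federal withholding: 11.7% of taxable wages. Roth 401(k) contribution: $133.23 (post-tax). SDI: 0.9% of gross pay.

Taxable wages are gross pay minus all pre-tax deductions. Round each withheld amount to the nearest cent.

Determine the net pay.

$3,250.43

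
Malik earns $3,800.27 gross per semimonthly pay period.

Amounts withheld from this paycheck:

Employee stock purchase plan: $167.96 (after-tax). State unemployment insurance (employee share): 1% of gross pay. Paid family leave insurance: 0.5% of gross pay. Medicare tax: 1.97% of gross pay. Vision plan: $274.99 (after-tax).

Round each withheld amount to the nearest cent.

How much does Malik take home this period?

Medicare tax: $3,800.27 × 0.0197 = $74.87
Paid family leave insurance: $3,800.27 × 0.005 = $19.00
State unemployment insurance (employee share): $3,800.27 × 0.01 = $38.00
Employee stock purchase plan: $167.96
Vision plan: $274.99
Total deductions = $74.87 + $19.00 + $38.00 + $167.96 + $274.99 = $574.82
Net pay = $3,800.27 − $574.82 = $3,225.45

$3,225.45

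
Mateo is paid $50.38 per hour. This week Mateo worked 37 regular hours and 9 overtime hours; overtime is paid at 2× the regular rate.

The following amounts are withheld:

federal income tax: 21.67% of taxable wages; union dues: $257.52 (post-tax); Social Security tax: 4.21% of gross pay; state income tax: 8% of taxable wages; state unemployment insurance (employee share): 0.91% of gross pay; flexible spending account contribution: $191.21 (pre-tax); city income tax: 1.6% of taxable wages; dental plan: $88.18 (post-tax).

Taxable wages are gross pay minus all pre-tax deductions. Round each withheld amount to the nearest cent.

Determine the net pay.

$1,285.44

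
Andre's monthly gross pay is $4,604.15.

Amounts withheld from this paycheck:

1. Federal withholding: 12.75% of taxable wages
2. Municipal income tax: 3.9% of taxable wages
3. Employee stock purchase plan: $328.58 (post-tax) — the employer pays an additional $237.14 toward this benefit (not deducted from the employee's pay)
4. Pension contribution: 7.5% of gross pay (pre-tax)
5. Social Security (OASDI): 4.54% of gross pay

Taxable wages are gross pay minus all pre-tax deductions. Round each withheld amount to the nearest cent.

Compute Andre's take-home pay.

$3,012.14

Pension contribution: $4,604.15 × 0.075 = $345.31
Taxable wages = $4,604.15 − $345.31 = $4,258.84
Municipal income tax: $4,258.84 × 0.039 = $166.09
Federal withholding: $4,258.84 × 0.1275 = $543.00
Social Security (OASDI): $4,604.15 × 0.0454 = $209.03
Employee stock purchase plan: $328.58
(Employer's $237.14 toward employee stock purchase plan is not withheld from the employee.)
Total deductions = $345.31 + $166.09 + $543.00 + $209.03 + $328.58 = $1,592.01
Net pay = $4,604.15 − $1,592.01 = $3,012.14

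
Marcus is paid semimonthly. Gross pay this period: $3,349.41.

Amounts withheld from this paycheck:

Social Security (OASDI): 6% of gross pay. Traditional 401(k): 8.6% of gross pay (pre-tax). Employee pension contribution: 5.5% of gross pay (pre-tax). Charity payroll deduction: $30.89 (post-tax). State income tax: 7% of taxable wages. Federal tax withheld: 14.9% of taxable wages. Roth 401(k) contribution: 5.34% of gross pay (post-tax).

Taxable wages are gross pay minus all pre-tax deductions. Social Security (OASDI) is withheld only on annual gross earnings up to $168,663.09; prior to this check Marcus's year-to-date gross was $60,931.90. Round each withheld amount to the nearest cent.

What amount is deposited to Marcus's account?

Traditional 401(k): $3,349.41 × 0.086 = $288.05
Employee pension contribution: $3,349.41 × 0.055 = $184.22
Pre-tax total = $288.05 + $184.22 = $472.27
Taxable wages = $3,349.41 − $472.27 = $2,877.14
State income tax: $2,877.14 × 0.07 = $201.40
Federal tax withheld: $2,877.14 × 0.149 = $428.69
Social Security (OASDI): cap not yet reached, full $3,349.41 is subject → $3,349.41 × 0.06 = $200.96
Roth 401(k) contribution: $3,349.41 × 0.0534 = $178.86
Charity payroll deduction: $30.89
Total deductions = $288.05 + $184.22 + $201.40 + $428.69 + $200.96 + $178.86 + $30.89 = $1,513.07
Net pay = $3,349.41 − $1,513.07 = $1,836.34

$1,836.34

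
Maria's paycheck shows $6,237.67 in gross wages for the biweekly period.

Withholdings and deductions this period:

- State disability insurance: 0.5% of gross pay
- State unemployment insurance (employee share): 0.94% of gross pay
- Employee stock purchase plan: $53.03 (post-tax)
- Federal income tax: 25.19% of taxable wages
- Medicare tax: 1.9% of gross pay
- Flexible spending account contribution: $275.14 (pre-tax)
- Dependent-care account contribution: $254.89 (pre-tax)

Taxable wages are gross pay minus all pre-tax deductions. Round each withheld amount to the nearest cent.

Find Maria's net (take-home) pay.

$4,008.52

Dependent-care account contribution: $254.89
Flexible spending account contribution: $275.14
Pre-tax total = $254.89 + $275.14 = $530.03
Taxable wages = $6,237.67 − $530.03 = $5,707.64
Federal income tax: $5,707.64 × 0.2519 = $1,437.75
Medicare tax: $6,237.67 × 0.019 = $118.52
State unemployment insurance (employee share): $6,237.67 × 0.0094 = $58.63
State disability insurance: $6,237.67 × 0.005 = $31.19
Employee stock purchase plan: $53.03
Total deductions = $254.89 + $275.14 + $1,437.75 + $118.52 + $58.63 + $31.19 + $53.03 = $2,229.15
Net pay = $6,237.67 − $2,229.15 = $4,008.52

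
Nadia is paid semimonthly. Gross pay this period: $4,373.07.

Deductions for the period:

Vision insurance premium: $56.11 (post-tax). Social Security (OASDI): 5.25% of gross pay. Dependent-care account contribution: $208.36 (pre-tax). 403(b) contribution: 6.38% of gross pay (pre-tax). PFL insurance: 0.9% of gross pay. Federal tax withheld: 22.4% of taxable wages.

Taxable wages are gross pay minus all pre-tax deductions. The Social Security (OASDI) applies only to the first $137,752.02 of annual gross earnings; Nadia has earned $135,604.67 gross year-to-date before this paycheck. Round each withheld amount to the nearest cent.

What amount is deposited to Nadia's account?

$2,807.10

Dependent-care account contribution: $208.36
403(b) contribution: $4,373.07 × 0.0638 = $279.00
Pre-tax total = $208.36 + $279.00 = $487.36
Taxable wages = $4,373.07 − $487.36 = $3,885.71
Federal tax withheld: $3,885.71 × 0.224 = $870.40
Social Security (OASDI): only $137,752.02 − $135,604.67 = $2,147.35 of this check is subject → $2,147.35 × 0.0525 = $112.74
PFL insurance: $4,373.07 × 0.009 = $39.36
Vision insurance premium: $56.11
Total deductions = $208.36 + $279.00 + $870.40 + $112.74 + $39.36 + $56.11 = $1,565.97
Net pay = $4,373.07 − $1,565.97 = $2,807.10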